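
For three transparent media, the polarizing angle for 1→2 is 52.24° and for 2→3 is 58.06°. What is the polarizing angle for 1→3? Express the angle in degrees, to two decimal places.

tan θ_B(1→2) = n₂/n₁ = tan 52.24° = 1.2911.
tan θ_B(2→3) = n₃/n₂ = tan 58.06° = 1.6041.
So n₃/n₁ = (n₂/n₁)(n₃/n₂) = 1.2911 × 1.6041 = 2.0709.
θ_B(1→3) = arctan(2.0709) = 64.23°.

θ_B ≈ 64.23°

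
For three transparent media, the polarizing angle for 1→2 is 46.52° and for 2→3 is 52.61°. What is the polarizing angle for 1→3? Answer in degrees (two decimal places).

Each Brewster angle gives a ratio: n₂/n₁ = tan 46.52° = 1.0545, n₃/n₂ = tan 52.61° = 1.3084.
n₃/n₁ = 1.3798. Then tan θ_B(1→3) = n₃/n₁, so θ_B(1→3) = arctan(1.3798) = 54.07°.

θ_B ≈ 54.07°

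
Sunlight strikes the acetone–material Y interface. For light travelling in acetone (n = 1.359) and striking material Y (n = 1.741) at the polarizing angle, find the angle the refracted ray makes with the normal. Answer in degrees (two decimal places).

tan θ_B = n₂/n₁ = 1.741/1.359 = 1.2811, so θ_B = 52.02°.
The refracted ray is perpendicular to the reflected ray, so θ_t = 90° − θ_B = 37.98°.

θ_t ≈ 37.98°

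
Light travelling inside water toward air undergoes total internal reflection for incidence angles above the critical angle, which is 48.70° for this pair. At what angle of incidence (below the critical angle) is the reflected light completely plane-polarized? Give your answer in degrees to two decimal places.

θ_B ≈ 36.92°

At the critical angle sin θ_c = n₂/n₁, giving n₂/n₁ = sin 48.70° = 0.7513.
Then tan θ_B = n₂/n₁ = 0.7513, so θ_B = arctan 0.7513 = 36.92°.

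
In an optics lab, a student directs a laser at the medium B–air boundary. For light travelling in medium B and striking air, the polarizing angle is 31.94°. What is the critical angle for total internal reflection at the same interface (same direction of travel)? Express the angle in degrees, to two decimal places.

n₂/n₁ = tan 31.94° = 0.6234; the critical angle satisfies sin θ_c = n₂/n₁.
θ_c = arcsin(0.6234) = 38.57°.

θ_c ≈ 38.57°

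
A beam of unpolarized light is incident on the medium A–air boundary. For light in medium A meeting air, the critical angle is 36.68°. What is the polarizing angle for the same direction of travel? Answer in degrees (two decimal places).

θ_B ≈ 30.85°

At the critical angle sin θ_c = n₂/n₁, giving n₂/n₁ = sin 36.68° = 0.5973.
Then tan θ_B = n₂/n₁ = 0.5973, so θ_B = arctan 0.5973 = 30.85°.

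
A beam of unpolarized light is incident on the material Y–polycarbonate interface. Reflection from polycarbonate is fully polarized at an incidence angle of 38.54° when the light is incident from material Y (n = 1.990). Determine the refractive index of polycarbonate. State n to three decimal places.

Brewster's law: tan θ_B = n₂/n₁ (light incident in material Y, refracted into polycarbonate).
n₂ = n₁ tan θ_B = 1.990 × tan 38.54° = 1.585.

n ≈ 1.585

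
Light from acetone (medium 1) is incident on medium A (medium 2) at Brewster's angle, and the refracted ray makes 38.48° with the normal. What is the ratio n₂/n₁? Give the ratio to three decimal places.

n₂/n₁ ≈ 1.258

At Brewster incidence θ_B = 90° − θ_t = 90° − 38.48° = 51.52°.
Then n₂/n₁ = tan θ_B = tan 51.52° = 1.258.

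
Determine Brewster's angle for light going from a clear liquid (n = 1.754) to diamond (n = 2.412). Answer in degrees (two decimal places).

tan θ_B = n₂/n₁ = 2.412/1.754 = 1.3751. Taking the arctangent, θ_B = 53.98°.

θ_B ≈ 53.98°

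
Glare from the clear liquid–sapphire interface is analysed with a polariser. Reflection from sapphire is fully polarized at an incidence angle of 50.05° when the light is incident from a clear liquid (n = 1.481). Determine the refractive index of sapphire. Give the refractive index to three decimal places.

Brewster's law: tan θ_B = n₂/n₁ (light incident in a clear liquid, refracted into sapphire).
n₂ = n₁ tan θ_B = 1.481 × tan 50.05° = 1.768.

n ≈ 1.768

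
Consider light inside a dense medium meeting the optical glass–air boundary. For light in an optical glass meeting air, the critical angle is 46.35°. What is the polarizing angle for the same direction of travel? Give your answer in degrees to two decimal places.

θ_B ≈ 35.89°

sin θ_c = n₂/n₁, so n₂/n₁ = sin 46.35° = 0.7236.
Brewster: tan θ_B = n₂/n₁ = 0.7236.
θ_B = arctan(0.7236) = 35.89°.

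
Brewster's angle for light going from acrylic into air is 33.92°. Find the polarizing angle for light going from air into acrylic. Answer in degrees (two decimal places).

tan θ_B' = n₁/n₂ = 1/tan θ_B, so θ_B' = 90° − θ_B.
θ_B' = 90° − 33.92° = 56.08°.

θ_B' ≈ 56.08°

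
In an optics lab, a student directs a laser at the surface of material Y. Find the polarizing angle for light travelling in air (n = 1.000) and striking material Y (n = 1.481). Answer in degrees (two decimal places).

θ_B ≈ 55.97°

Brewster's condition: tan θ_B = n₂/n₁ = 1.481/1.000 = 1.4810.
θ_B = arctan(1.4810) = 55.97°.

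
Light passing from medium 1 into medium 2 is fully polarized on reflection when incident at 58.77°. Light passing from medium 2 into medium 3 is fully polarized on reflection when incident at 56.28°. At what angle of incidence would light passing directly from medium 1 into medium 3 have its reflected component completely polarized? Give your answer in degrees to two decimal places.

Each Brewster angle gives a ratio: n₂/n₁ = tan 58.77° = 1.6492, n₃/n₂ = tan 56.28° = 1.4983.
Multiplying, n₃/n₁ = 1.6492 × 1.4983 = 2.4711, and θ_B(1→3) = arctan 2.4711 = 67.97°.

θ_B ≈ 67.97°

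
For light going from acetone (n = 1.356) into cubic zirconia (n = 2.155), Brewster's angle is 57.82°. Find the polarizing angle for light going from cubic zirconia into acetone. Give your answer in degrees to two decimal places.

θ_B' ≈ 32.18°

tan θ_B' = n₁/n₂ = 1/tan θ_B, so θ_B' = 90° − θ_B.
θ_B' = 90° − 57.82° = 32.18°.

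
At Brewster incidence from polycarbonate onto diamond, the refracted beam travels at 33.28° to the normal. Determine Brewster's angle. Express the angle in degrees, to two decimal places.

Since the reflected and refracted rays are at right angles at the polarizing angle, θ_B + θ_t = 90°.
So θ_B = 90° − θ_t = 90° − 33.28° = 56.72°.

θ_B ≈ 56.72°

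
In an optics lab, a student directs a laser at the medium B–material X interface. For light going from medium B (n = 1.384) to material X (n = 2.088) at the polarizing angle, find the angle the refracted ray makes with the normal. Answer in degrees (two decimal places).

θ_B = arctan(n₂/n₁) = arctan(2.088/1.384) = 56.46°.
At Brewster's angle the reflected and refracted rays are perpendicular, so θ_t = 90° − θ_B = 90° − 56.46° = 33.54°.

θ_t ≈ 33.54°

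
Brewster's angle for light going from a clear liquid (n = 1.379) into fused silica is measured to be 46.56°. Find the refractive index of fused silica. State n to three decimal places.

Brewster's law: tan θ_B = n₂/n₁ (light incident in a clear liquid, refracted into fused silica).
n₂ = n₁ tan θ_B = 1.379 × tan 46.56° = 1.456.

n ≈ 1.456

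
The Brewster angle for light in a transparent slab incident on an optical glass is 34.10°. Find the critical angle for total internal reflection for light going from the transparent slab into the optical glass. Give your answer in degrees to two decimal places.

n₂/n₁ = tan 34.10° = 0.6771; the critical angle satisfies sin θ_c = n₂/n₁.
θ_c = arcsin(0.6771) = 42.61°.

θ_c ≈ 42.61°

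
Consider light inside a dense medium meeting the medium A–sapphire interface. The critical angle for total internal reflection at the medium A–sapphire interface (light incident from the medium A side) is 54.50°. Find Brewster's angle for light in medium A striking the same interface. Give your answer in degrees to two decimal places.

n₂/n₁ = sin θ_c = sin 54.50° = 0.8141.
tan θ_B equals the same ratio, so θ_B = arctan(0.8141) = 39.15°.

θ_B ≈ 39.15°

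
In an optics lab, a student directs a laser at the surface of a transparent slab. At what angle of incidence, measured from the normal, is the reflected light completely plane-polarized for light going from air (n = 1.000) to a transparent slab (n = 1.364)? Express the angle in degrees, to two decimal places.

Here n₂/n₁ = 1.364/1.000 = 1.3640, and Brewster's law gives tan θ_B = n₂/n₁.
So θ_B = arctan 1.3640 = 53.75°.

θ_B ≈ 53.75°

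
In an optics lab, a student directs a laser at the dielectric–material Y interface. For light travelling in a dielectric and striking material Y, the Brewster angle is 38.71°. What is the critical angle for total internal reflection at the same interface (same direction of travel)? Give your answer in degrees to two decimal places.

θ_c ≈ 53.27°

From Brewster, n₂/n₁ = tan θ_B = tan 38.71° = 0.8014.
Then sin θ_c = n₂/n₁ = 0.8014, so θ_c = arcsin 0.8014 = 53.27°.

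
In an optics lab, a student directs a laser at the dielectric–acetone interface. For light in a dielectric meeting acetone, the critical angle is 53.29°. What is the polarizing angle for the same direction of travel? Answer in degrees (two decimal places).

θ_B ≈ 38.72°

n₂/n₁ = sin θ_c = sin 53.29° = 0.8017.
tan θ_B equals the same ratio, so θ_B = arctan(0.8017) = 38.72°.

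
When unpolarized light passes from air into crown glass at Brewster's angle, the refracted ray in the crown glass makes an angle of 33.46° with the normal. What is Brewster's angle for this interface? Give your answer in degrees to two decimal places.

θ_B ≈ 56.54°

Since the reflected and refracted rays are at right angles at the polarizing angle, θ_B + θ_t = 90°.
So θ_B = 90° − θ_t = 90° − 33.46° = 56.54°.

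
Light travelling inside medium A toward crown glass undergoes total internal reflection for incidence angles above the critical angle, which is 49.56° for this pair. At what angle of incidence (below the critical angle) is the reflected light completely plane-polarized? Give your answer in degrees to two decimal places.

At the critical angle sin θ_c = n₂/n₁, giving n₂/n₁ = sin 49.56° = 0.7611.
Then tan θ_B = n₂/n₁ = 0.7611, so θ_B = arctan 0.7611 = 37.27°.

θ_B ≈ 37.27°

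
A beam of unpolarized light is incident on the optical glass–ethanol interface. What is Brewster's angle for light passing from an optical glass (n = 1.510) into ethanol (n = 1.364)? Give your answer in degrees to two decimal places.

The reflected p-component vanishes when tan θ_B = n₂/n₁.
Brewster's condition: tan θ_B = n₂/n₁ = 1.364/1.510 = 0.9033.
θ_B = arctan(0.9033) = 42.09°.

θ_B ≈ 42.09°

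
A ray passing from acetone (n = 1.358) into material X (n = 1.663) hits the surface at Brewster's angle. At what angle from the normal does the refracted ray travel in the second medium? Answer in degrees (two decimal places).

First find Brewster's angle: tan θ_B = 1.663/1.358 = 1.2246, giving θ_B = 50.77°.
The refracted ray is perpendicular to the reflected ray, so θ_t = 90° − θ_B = 39.23°.

θ_t ≈ 39.23°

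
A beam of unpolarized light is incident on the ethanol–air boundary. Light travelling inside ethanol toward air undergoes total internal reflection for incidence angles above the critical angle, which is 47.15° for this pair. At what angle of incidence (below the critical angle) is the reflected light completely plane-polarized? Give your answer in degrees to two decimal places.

θ_B ≈ 36.25°

sin θ_c = n₂/n₁, so n₂/n₁ = sin 47.15° = 0.7331.
Brewster: tan θ_B = n₂/n₁ = 0.7331.
θ_B = arctan(0.7331) = 36.25°.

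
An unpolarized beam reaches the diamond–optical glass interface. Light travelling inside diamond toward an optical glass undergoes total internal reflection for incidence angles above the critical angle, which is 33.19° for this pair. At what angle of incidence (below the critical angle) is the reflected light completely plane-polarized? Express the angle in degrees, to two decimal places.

θ_B ≈ 28.70°

At the critical angle sin θ_c = n₂/n₁, giving n₂/n₁ = sin 33.19° = 0.5474.
Then tan θ_B = n₂/n₁ = 0.5474, so θ_B = arctan 0.5474 = 28.70°.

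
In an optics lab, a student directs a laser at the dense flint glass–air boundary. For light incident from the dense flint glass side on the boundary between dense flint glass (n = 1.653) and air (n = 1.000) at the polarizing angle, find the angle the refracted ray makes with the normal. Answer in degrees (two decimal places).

First find Brewster's angle: tan θ_B = 1.000/1.653 = 0.6050, giving θ_B = 31.17°.
Since θ_B + θ_t = 90° at Brewster incidence, θ_t = 90° − 31.17° = 58.83°.

θ_t ≈ 58.83°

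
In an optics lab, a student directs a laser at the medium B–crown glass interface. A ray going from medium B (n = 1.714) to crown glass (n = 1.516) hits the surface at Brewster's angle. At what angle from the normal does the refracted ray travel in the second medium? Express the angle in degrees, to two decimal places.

First find Brewster's angle: tan θ_B = 1.516/1.714 = 0.8845, giving θ_B = 41.49°.
At Brewster's angle the reflected and refracted rays are perpendicular, so θ_t = 90° − θ_B = 90° − 41.49° = 48.51°.

θ_t ≈ 48.51°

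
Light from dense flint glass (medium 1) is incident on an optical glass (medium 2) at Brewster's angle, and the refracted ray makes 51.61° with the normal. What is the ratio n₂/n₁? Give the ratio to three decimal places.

At Brewster incidence θ_B = 90° − θ_t = 90° − 51.61° = 38.39°.
tan θ_B = n₂/n₁, so n₂/n₁ = tan 38.39° = 0.792.

n₂/n₁ ≈ 0.792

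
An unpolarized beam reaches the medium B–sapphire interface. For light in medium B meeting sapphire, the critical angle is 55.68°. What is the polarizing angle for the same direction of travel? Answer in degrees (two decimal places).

θ_B ≈ 39.55°

sin θ_c = n₂/n₁, so n₂/n₁ = sin 55.68° = 0.8259.
Brewster: tan θ_B = n₂/n₁ = 0.8259.
θ_B = arctan(0.8259) = 39.55°.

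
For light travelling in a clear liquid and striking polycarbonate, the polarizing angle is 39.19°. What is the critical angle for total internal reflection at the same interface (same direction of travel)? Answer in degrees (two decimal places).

From Brewster, n₂/n₁ = tan θ_B = tan 39.19° = 0.8153.
Then sin θ_c = n₂/n₁ = 0.8153, so θ_c = arcsin 0.8153 = 54.62°.

θ_c ≈ 54.62°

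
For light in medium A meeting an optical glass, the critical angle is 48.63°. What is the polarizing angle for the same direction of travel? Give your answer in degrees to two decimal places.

n₂/n₁ = sin θ_c = sin 48.63° = 0.7505.
tan θ_B equals the same ratio, so θ_B = arctan(0.7505) = 36.89°.

θ_B ≈ 36.89°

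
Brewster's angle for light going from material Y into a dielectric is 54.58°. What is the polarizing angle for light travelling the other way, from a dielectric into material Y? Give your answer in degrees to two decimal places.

θ_B' ≈ 35.42°

Reversing the direction swaps n₁ and n₂, so tan θ_B' = 1/tan θ_B and θ_B' = 90° − θ_B.
Hence θ_B' = 90° − 54.58° = 35.42°.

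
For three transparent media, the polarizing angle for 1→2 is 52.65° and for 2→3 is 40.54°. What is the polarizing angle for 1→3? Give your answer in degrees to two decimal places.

tan θ_B(1→2) = n₂/n₁ = tan 52.65° = 1.3103.
tan θ_B(2→3) = n₃/n₂ = tan 40.54° = 0.8553.
So n₃/n₁ = (n₂/n₁)(n₃/n₂) = 1.3103 × 0.8553 = 1.1207.
θ_B(1→3) = arctan(1.1207) = 48.26°.

θ_B ≈ 48.26°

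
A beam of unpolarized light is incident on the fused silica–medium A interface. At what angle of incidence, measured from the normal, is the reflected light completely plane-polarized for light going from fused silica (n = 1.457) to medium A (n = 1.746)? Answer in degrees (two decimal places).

θ_B ≈ 50.16°

Brewster's condition: tan θ_B = n₂/n₁ = 1.746/1.457 = 1.1984.
So θ_B = arctan 1.1984 = 50.16°.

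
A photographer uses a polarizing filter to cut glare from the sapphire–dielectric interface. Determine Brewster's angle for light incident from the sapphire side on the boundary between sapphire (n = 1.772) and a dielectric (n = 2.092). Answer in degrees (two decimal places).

θ_B ≈ 49.73°

Brewster's condition: tan θ_B = n₂/n₁ = 2.092/1.772 = 1.1806.
So θ_B = arctan 1.1806 = 49.73°.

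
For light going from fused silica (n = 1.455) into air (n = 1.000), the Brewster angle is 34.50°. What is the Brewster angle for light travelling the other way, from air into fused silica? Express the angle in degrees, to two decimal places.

θ_B' ≈ 55.50°

The two Brewster angles are complementary: θ_B' = 90° − θ_B = 90° − 34.50° = 55.50°.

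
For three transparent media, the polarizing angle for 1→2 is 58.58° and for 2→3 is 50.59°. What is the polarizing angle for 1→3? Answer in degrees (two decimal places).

θ_B ≈ 63.35°

tan θ_B(1→2) = n₂/n₁ = tan 58.58° = 1.6370.
tan θ_B(2→3) = n₃/n₂ = tan 50.59° = 1.2170.
n₃/n₁ = 1.9922. Then tan θ_B(1→3) = n₃/n₁, so θ_B(1→3) = arctan(1.9922) = 63.35°.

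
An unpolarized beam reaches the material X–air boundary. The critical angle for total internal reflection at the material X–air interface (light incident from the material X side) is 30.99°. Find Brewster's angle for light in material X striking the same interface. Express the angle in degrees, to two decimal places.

θ_B ≈ 27.24°

sin θ_c = n₂/n₁, so n₂/n₁ = sin 30.99° = 0.5149.
Brewster: tan θ_B = n₂/n₁ = 0.5149.
θ_B = arctan(0.5149) = 27.24°.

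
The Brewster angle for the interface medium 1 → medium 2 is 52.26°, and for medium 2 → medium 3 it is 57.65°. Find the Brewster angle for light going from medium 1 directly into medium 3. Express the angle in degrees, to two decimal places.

tan θ_B(1→2) = n₂/n₁ = tan 52.26° = 1.2920.
tan θ_B(2→3) = n₃/n₂ = tan 57.65° = 1.5788.
Multiplying, n₃/n₁ = 1.2920 × 1.5788 = 2.0398, and θ_B(1→3) = arctan 2.0398 = 63.88°.

θ_B ≈ 63.88°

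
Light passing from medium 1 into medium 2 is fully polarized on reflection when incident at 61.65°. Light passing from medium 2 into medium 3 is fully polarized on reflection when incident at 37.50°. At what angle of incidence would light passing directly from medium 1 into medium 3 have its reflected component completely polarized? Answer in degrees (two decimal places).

n₂/n₁ = tan 61.65° = 1.8533 and n₃/n₂ = tan 37.50° = 0.7673.
Multiplying, n₃/n₁ = 1.8533 × 0.7673 = 1.4221, and θ_B(1→3) = arctan 1.4221 = 54.89°.

θ_B ≈ 54.89°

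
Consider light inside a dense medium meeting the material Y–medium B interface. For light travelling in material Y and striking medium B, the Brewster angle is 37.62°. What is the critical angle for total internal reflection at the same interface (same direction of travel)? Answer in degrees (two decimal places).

θ_c ≈ 50.41°

n₂/n₁ = tan 37.62° = 0.7707; the critical angle satisfies sin θ_c = n₂/n₁.
θ_c = arcsin(0.7707) = 50.41°.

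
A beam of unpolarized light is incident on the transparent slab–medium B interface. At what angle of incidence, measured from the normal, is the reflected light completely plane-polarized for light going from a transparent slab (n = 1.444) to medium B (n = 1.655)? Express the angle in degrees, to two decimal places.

Brewster's condition: tan θ_B = n₂/n₁ = 1.655/1.444 = 1.1461. Taking the arctangent, θ_B = 48.90°.

θ_B ≈ 48.90°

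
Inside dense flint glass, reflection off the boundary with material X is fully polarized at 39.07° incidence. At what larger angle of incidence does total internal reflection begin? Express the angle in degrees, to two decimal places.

θ_c ≈ 54.27°

From Brewster, n₂/n₁ = tan θ_B = tan 39.07° = 0.8118.
Then sin θ_c = n₂/n₁ = 0.8118, so θ_c = arcsin 0.8118 = 54.27°.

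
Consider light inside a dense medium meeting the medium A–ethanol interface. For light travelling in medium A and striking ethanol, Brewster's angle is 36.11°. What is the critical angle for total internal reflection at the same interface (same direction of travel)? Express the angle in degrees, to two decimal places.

θ_c ≈ 46.84°

From Brewster, n₂/n₁ = tan θ_B = tan 36.11° = 0.7295.
Then sin θ_c = n₂/n₁ = 0.7295, so θ_c = arcsin 0.7295 = 46.84°.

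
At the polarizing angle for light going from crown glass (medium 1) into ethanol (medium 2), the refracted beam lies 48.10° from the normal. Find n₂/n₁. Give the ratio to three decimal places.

n₂/n₁ ≈ 0.897

At Brewster incidence θ_B = 90° − θ_t = 90° − 48.10° = 41.90°.
tan θ_B = n₂/n₁, so n₂/n₁ = tan 41.90° = 0.897.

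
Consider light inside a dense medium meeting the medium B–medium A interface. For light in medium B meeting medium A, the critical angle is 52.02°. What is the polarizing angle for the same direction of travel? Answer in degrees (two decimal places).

n₂/n₁ = sin θ_c = sin 52.02° = 0.7882.
tan θ_B equals the same ratio, so θ_B = arctan(0.7882) = 38.25°.

θ_B ≈ 38.25°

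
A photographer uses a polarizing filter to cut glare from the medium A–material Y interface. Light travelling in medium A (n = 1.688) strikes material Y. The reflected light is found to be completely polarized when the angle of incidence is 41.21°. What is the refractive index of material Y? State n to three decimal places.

Brewster's law: tan θ_B = n₂/n₁ (light incident in medium A, refracted into material Y).
n₂ = n₁ tan θ_B = 1.688 × tan 41.21° = 1.478.

n ≈ 1.478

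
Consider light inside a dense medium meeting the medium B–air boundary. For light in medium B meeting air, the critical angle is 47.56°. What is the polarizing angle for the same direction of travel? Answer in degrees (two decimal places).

sin θ_c = n₂/n₁, so n₂/n₁ = sin 47.56° = 0.7380.
Brewster: tan θ_B = n₂/n₁ = 0.7380.
θ_B = arctan(0.7380) = 36.43°.

θ_B ≈ 36.43°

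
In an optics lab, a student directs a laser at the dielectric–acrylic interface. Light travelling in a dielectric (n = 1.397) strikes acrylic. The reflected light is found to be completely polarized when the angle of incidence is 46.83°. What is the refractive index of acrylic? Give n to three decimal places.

n ≈ 1.489

At the polarizing angle, tan θ_B = n₂/n₁ with n₁ on the incident side (a dielectric) and n₂ on the transmitted side (acrylic).
n₂ = n₁ tan θ_B = 1.397 × tan 46.83° = 1.489.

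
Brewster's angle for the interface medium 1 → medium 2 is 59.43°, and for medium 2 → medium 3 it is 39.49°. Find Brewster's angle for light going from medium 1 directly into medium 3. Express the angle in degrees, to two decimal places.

tan θ_B(1→2) = n₂/n₁ = tan 59.43° = 1.6929.
tan θ_B(2→3) = n₃/n₂ = tan 39.49° = 0.8240.
So n₃/n₁ = (n₂/n₁)(n₃/n₂) = 1.6929 × 0.8240 = 1.3950.
θ_B(1→3) = arctan(1.3950) = 54.37°.

θ_B ≈ 54.37°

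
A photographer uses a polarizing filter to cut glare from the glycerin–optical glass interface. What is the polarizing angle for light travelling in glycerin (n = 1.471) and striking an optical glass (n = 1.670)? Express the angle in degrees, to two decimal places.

At Brewster's angle the reflected and refracted rays are perpendicular, which with Snell's law gives tan θ_B = n₂/n₁.
tan θ_B = n₂/n₁ = 1.670/1.471 = 1.1353. Taking the arctangent, θ_B = 48.63°.

θ_B ≈ 48.63°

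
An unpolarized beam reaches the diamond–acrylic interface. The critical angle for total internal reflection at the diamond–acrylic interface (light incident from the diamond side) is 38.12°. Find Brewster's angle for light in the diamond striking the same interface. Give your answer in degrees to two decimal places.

At the critical angle sin θ_c = n₂/n₁, giving n₂/n₁ = sin 38.12° = 0.6173.
Then tan θ_B = n₂/n₁ = 0.6173, so θ_B = arctan 0.6173 = 31.69°.

θ_B ≈ 31.69°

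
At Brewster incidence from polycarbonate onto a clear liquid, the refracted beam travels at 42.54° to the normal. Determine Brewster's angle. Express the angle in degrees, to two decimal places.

Brewster's condition makes the reflected and refracted beams perpendicular: θ_B + θ_t = 90°.
θ_B = 90° − 42.54° = 47.46°.

θ_B ≈ 47.46°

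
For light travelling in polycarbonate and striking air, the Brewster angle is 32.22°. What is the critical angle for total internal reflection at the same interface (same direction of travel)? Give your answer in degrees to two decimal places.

tan θ_B = n₂/n₁ = tan 32.22° = 0.6302.
Total internal reflection: sin θ_c = n₂/n₁ = 0.6302.
θ_c = arcsin(0.6302) = 39.07°.

θ_c ≈ 39.07°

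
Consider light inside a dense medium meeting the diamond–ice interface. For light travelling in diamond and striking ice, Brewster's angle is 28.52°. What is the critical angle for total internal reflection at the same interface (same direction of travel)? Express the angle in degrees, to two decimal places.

θ_c ≈ 32.92°

tan θ_B = n₂/n₁ = tan 28.52° = 0.5434.
Total internal reflection: sin θ_c = n₂/n₁ = 0.5434.
θ_c = arcsin(0.5434) = 32.92°.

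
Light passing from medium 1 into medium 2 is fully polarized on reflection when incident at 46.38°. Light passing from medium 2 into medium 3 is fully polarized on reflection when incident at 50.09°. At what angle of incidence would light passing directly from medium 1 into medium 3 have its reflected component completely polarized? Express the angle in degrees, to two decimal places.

n₂/n₁ = tan 46.38° = 1.0494 and n₃/n₂ = tan 50.09° = 1.1956.
n₃/n₁ = 1.2546. Then tan θ_B(1→3) = n₃/n₁, so θ_B(1→3) = arctan(1.2546) = 51.44°.

θ_B ≈ 51.44°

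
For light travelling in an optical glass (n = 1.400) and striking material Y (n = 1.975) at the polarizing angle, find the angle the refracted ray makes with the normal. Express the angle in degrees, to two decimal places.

θ_t ≈ 35.33°

θ_B = arctan(n₂/n₁) = arctan(1.975/1.400) = 54.67°.
Since θ_B + θ_t = 90° at Brewster incidence, θ_t = 90° − 54.67° = 35.33°.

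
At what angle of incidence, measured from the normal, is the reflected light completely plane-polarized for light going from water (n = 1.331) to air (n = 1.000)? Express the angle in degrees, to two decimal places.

θ_B ≈ 36.92°

Here n₂/n₁ = 1.000/1.331 = 0.7513, and Brewster's law gives tan θ_B = n₂/n₁.
θ_B = arctan(0.7513) = 36.92°.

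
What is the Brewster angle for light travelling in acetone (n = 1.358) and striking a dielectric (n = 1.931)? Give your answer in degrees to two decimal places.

θ_B ≈ 54.88°

Here n₂/n₁ = 1.931/1.358 = 1.4219, and Brewster's law gives tan θ_B = n₂/n₁. Taking the arctangent, θ_B = 54.88°.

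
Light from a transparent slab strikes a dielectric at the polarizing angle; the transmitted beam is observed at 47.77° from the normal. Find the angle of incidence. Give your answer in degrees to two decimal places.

θ_B ≈ 42.23°

Since the reflected and refracted rays are at right angles at the polarizing angle, θ_B + θ_t = 90°.
So θ_B = 90° − θ_t = 90° − 47.77° = 42.23°.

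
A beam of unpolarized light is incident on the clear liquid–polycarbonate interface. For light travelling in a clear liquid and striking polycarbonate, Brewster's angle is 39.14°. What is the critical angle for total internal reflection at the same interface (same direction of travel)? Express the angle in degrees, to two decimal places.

n₂/n₁ = tan 39.14° = 0.8138; the critical angle satisfies sin θ_c = n₂/n₁.
θ_c = arcsin(0.8138) = 54.47°.

θ_c ≈ 54.47°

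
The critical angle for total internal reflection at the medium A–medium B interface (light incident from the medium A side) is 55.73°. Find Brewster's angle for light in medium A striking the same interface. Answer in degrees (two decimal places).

θ_B ≈ 39.57°

n₂/n₁ = sin θ_c = sin 55.73° = 0.8264.
tan θ_B equals the same ratio, so θ_B = arctan(0.8264) = 39.57°.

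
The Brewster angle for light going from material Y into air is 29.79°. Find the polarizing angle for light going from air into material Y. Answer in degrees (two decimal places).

θ_B' ≈ 60.21°

The two Brewster angles are complementary: θ_B' = 90° − θ_B = 90° − 29.79° = 60.21°.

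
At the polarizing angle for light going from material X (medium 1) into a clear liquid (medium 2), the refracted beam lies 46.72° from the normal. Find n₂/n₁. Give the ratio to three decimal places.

θ_B + θ_t = 90°, so θ_B = 90° − 46.72° = 43.28°.
tan θ_B = n₂/n₁, so n₂/n₁ = tan 43.28° = 0.942.

n₂/n₁ ≈ 0.942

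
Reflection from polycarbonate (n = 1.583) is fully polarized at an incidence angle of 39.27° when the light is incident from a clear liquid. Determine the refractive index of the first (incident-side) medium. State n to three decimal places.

n ≈ 1.936

At the polarizing angle, tan θ_B = n₂/n₁ with n₁ on the incident side (a clear liquid) and n₂ on the transmitted side (polycarbonate).
n₁ = n₂ / tan θ_B = 1.583 / tan 39.27° = 1.936.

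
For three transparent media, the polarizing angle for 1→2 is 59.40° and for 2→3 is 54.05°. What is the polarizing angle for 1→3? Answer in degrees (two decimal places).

n₂/n₁ = tan 59.40° = 1.6909 and n₃/n₂ = tan 54.05° = 1.3789.
So n₃/n₁ = (n₂/n₁)(n₃/n₂) = 1.6909 × 1.3789 = 2.3316.
θ_B(1→3) = arctan(2.3316) = 66.79°.

θ_B ≈ 66.79°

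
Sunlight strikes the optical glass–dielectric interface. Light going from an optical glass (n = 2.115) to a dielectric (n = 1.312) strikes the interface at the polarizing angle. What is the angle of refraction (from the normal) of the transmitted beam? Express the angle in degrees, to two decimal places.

θ_t ≈ 58.19°

First find Brewster's angle: tan θ_B = 1.312/2.115 = 0.6203, giving θ_B = 31.81°.
Since θ_B + θ_t = 90° at Brewster incidence, θ_t = 90° − 31.81° = 58.19°.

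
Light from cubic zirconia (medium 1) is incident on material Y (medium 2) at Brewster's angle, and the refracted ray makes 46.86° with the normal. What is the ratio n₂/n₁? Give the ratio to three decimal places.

θ_B + θ_t = 90°, so θ_B = 90° − 46.86° = 43.14°.
Then n₂/n₁ = tan θ_B = tan 43.14° = 0.937.

n₂/n₁ ≈ 0.937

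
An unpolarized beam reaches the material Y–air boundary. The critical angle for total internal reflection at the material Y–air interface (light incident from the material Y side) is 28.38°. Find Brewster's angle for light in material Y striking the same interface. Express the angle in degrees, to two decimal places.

n₂/n₁ = sin θ_c = sin 28.38° = 0.4753.
tan θ_B equals the same ratio, so θ_B = arctan(0.4753) = 25.42°.

θ_B ≈ 25.42°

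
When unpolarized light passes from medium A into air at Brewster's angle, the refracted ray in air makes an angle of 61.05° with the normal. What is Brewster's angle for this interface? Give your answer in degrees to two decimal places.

θ_B ≈ 28.95°

Brewster's condition makes the reflected and refracted beams perpendicular: θ_B + θ_t = 90°.
θ_B = 90° − 61.05° = 28.95°.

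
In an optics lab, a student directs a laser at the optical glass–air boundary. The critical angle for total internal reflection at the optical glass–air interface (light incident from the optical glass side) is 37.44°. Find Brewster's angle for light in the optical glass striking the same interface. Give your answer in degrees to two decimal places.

sin θ_c = n₂/n₁, so n₂/n₁ = sin 37.44° = 0.6079.
Brewster: tan θ_B = n₂/n₁ = 0.6079.
θ_B = arctan(0.6079) = 31.30°.

θ_B ≈ 31.30°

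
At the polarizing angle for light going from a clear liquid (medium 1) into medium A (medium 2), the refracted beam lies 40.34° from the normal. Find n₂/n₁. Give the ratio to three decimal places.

At Brewster incidence θ_B = 90° − θ_t = 90° − 40.34° = 49.66°.
tan θ_B = n₂/n₁, so n₂/n₁ = tan 49.66° = 1.177.

n₂/n₁ ≈ 1.177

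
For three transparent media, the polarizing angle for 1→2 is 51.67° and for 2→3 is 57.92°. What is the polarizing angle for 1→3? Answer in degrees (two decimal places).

Each Brewster angle gives a ratio: n₂/n₁ = tan 51.67° = 1.2649, n₃/n₂ = tan 57.92° = 1.5954.
So n₃/n₁ = (n₂/n₁)(n₃/n₂) = 1.2649 × 1.5954 = 2.0179.
θ_B(1→3) = arctan(2.0179) = 63.64°.

θ_B ≈ 63.64°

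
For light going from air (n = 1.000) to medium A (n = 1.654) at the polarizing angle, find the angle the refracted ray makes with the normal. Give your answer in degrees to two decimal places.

θ_t ≈ 31.16°

First find Brewster's angle: tan θ_B = 1.654/1.000 = 1.6540, giving θ_B = 58.84°.
The refracted ray is perpendicular to the reflected ray, so θ_t = 90° − θ_B = 31.16°.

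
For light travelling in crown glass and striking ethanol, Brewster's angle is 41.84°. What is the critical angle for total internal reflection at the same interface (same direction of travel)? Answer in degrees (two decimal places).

θ_c ≈ 63.55°

n₂/n₁ = tan 41.84° = 0.8954; the critical angle satisfies sin θ_c = n₂/n₁.
θ_c = arcsin(0.8954) = 63.55°.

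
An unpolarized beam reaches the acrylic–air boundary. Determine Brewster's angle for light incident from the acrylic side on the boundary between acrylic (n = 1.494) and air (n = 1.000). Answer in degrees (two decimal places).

θ_B ≈ 33.80°

The reflected p-component vanishes when tan θ_B = n₂/n₁.
tan θ_B = n₂/n₁ = 1.000/1.494 = 0.6693. Taking the arctangent, θ_B = 33.80°.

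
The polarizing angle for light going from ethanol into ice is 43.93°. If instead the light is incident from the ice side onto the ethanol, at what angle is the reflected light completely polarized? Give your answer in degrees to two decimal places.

tan θ_B' = n₁/n₂ = 1/tan θ_B, so θ_B' = 90° − θ_B.
θ_B' = 90° − 43.93° = 46.07°.

θ_B' ≈ 46.07°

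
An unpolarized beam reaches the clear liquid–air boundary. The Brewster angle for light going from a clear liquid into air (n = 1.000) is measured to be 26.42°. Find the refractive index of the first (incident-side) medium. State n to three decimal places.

n ≈ 2.013

At the Brewster angle, tan θ_B = n₂/n₁ with n₁ on the incident side (a clear liquid) and n₂ on the transmitted side (air).
n₁ = n₂ / tan θ_B = 1.000 / tan 26.42° = 2.013.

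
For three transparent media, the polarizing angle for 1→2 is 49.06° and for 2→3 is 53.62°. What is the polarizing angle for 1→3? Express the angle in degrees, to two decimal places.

tan θ_B(1→2) = n₂/n₁ = tan 49.06° = 1.1528.
tan θ_B(2→3) = n₃/n₂ = tan 53.62° = 1.3574.
So n₃/n₁ = (n₂/n₁)(n₃/n₂) = 1.1528 × 1.3574 = 1.5648.
θ_B(1→3) = arctan(1.5648) = 57.42°.

θ_B ≈ 57.42°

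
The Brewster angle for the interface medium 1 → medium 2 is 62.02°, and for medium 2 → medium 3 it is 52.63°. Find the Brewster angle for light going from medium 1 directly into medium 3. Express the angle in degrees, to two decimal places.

tan θ_B(1→2) = n₂/n₁ = tan 62.02° = 1.8823.
tan θ_B(2→3) = n₃/n₂ = tan 52.63° = 1.3094.
So n₃/n₁ = (n₂/n₁)(n₃/n₂) = 1.8823 × 1.3094 = 2.4646.
θ_B(1→3) = arctan(2.4646) = 67.92°.

θ_B ≈ 67.92°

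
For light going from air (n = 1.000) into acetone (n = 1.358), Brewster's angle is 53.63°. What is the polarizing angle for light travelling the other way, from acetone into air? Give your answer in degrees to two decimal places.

θ_B' ≈ 36.37°

tan θ_B' = n₁/n₂ = 1/tan θ_B, so θ_B' = 90° − θ_B.
θ_B' = 90° − 53.63° = 36.37°.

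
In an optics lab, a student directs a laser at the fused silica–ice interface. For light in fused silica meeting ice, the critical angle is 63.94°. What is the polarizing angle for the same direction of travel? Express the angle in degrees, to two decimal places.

sin θ_c = n₂/n₁, so n₂/n₁ = sin 63.94° = 0.8983.
Brewster: tan θ_B = n₂/n₁ = 0.8983.
θ_B = arctan(0.8983) = 41.93°.

θ_B ≈ 41.93°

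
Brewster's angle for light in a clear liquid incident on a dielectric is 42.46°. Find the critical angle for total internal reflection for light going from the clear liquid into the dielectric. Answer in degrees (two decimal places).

n₂/n₁ = tan 42.46° = 0.9150; the critical angle satisfies sin θ_c = n₂/n₁.
θ_c = arcsin(0.9150) = 66.21°.

θ_c ≈ 66.21°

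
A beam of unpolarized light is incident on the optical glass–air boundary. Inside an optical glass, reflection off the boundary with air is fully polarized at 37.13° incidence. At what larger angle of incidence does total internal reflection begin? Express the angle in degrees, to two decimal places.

θ_c ≈ 49.21°

n₂/n₁ = tan 37.13° = 0.7571; the critical angle satisfies sin θ_c = n₂/n₁.
θ_c = arcsin(0.7571) = 49.21°.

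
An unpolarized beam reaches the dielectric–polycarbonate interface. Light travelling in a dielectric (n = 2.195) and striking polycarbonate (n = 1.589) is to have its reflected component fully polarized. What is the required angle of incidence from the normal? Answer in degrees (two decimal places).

Brewster's condition: tan θ_B = n₂/n₁ = 1.589/2.195 = 0.7239.
So θ_B = arctan 0.7239 = 35.90°.

θ_B ≈ 35.90°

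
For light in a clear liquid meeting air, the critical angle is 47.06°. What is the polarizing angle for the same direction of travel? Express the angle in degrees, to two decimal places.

θ_B ≈ 36.21°

At the critical angle sin θ_c = n₂/n₁, giving n₂/n₁ = sin 47.06° = 0.7321.
Then tan θ_B = n₂/n₁ = 0.7321, so θ_B = arctan 0.7321 = 36.21°.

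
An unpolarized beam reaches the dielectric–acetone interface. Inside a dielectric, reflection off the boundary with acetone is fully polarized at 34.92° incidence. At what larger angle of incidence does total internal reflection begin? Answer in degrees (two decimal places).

θ_c ≈ 44.28°

From Brewster, n₂/n₁ = tan θ_B = tan 34.92° = 0.6981.
Then sin θ_c = n₂/n₁ = 0.6981, so θ_c = arcsin 0.6981 = 44.28°.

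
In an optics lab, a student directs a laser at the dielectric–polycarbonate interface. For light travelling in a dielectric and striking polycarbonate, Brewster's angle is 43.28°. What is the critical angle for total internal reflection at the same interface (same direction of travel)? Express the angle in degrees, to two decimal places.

θ_c ≈ 70.34°

n₂/n₁ = tan 43.28° = 0.9417; the critical angle satisfies sin θ_c = n₂/n₁.
θ_c = arcsin(0.9417) = 70.34°.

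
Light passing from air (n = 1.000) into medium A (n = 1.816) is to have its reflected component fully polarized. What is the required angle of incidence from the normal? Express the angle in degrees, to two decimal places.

θ_B ≈ 61.16°

Brewster's condition: tan θ_B = n₂/n₁ = 1.816/1.000 = 1.8160. Taking the arctangent, θ_B = 61.16°.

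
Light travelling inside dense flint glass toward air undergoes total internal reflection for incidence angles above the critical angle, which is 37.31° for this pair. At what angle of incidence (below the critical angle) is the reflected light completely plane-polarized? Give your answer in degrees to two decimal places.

θ_B ≈ 31.22°

sin θ_c = n₂/n₁, so n₂/n₁ = sin 37.31° = 0.6061.
Brewster: tan θ_B = n₂/n₁ = 0.6061.
θ_B = arctan(0.6061) = 31.22°.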